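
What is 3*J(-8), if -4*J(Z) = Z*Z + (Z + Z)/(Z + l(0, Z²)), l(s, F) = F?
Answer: -669/14 ≈ -47.786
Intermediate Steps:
J(Z) = -Z²/4 - Z/(2*(Z + Z²)) (J(Z) = -(Z*Z + (Z + Z)/(Z + Z²))/4 = -(Z² + (2*Z)/(Z + Z²))/4 = -(Z² + 2*Z/(Z + Z²))/4 = -Z²/4 - Z/(2*(Z + Z²)))
3*J(-8) = 3*(-(2 + (-8)² + (-8)³)/(4 + 4*(-8))) = 3*(-(2 + 64 - 512)/(4 - 32)) = 3*(-1*(-446)/(-28)) = 3*(-1*(-1/28)*(-446)) = 3*(-223/14) = -669/14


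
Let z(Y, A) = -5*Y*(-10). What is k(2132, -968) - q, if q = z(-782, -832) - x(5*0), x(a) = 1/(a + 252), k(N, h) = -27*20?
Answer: 9717121/252 ≈ 38560.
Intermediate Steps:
k(N, h) = -540
z(Y, A) = 50*Y
x(a) = 1/(252 + a)
q = -9853201/252 (q = 50*(-782) - 1/(252 + 5*0) = -39100 - 1/(252 + 0) = -39100 - 1/252 = -9853201/252 ≈ -39100.)
k(2132, -968) - q = -540 - 1*(-9853201/252) = -540 + 9853201/252 = 9717121/252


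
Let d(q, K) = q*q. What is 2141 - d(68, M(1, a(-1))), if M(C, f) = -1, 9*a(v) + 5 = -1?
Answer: -2483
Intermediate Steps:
a(v) = -2/3 (a(v) = -5/9 + (1/9)*(-1) = -5/9 - 1/9 = -2/3)
d(q, K) = q**2
2141 - d(68, M(1, a(-1))) = 2141 - 1*68**2 = 2141 - 1*4624 = 2141 - 4624 = -2483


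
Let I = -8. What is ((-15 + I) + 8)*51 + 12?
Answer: -753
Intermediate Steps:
((-15 + I) + 8)*51 + 12 = ((-15 - 8) + 8)*51 + 12 = (-23 + 8)*51 + 12 = -15*51 + 12 = -765 + 12 = -753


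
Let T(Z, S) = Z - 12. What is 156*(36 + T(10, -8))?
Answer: 5304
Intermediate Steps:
T(Z, S) = -12 + Z
156*(36 + T(10, -8)) = 156*(36 + (-12 + 10)) = 156*(36 - 2) = 156*34 = 5304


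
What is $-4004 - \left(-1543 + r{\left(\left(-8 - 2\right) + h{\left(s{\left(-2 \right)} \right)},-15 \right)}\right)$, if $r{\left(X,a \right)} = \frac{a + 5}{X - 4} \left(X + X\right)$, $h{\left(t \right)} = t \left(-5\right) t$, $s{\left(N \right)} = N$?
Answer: $- \frac{41537}{17} \approx -2443.4$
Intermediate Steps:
$h{\left(t \right)} = - 5 t^{2}$ ($h{\left(t \right)} = - 5 t t = - 5 t^{2}$)
$r{\left(X,a \right)} = \frac{2 X \left(5 + a\right)}{-4 + X}$ ($r{\left(X,a \right)} = \frac{5 + a}{-4 + X} 2 X = \frac{2 X \left(5 + a\right)}{-4 + X}$)
$-4004 - \left(-1543 + r{\left(\left(-8 - 2\right) + h{\left(s{\left(-2 \right)} \right)},-15 \right)}\right) = -4004 - \left(-1543 + \frac{2 \left(\left(-8 - 2\right) - 5 \left(-2\right)^{2}\right) \left(5 - 15\right)}{-4 - \left(10 + 5 \left(-2\right)^{2}\right)}\right) = -4004 - \left(-1543 + 2 \left(-10 - 20\right) \frac{1}{-4 - 30} \left(-10\right)\right) = -4004 - \left(-1543 + 2 \left(-30\right) \frac{1}{-4 - 30} \left(-10\right)\right) = -4004 - \left(-1543 + 2 \left(-30\right) \frac{1}{-34} \left(-10\right)\right) = -4004 - \left(-1543 + 2 \left(-30\right) \left(- \frac{1}{34}\right) \left(-10\right)\right) = -4004 - \left(-1543 - \frac{300}{17}\right) = -4004 - - \frac{26531}{17} = -4004 + \frac{26531}{17} = - \frac{41537}{17}$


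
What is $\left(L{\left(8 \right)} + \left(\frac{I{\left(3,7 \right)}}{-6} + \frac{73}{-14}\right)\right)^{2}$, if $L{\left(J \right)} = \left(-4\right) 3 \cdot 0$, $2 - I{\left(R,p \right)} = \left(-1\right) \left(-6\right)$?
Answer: $\frac{36481}{1764} \approx 20.681$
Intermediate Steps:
$I{\left(R,p \right)} = -4$ ($I{\left(R,p \right)} = 2 - \left(-1\right) \left(-6\right) = 2 - 6 = -4$)
$L{\left(J \right)} = 0$ ($L{\left(J \right)} = \left(-12\right) 0 = 0$)
$\left(L{\left(8 \right)} + \left(\frac{I{\left(3,7 \right)}}{-6} + \frac{73}{-14}\right)\right)^{2} = \left(0 + \left(- \frac{4}{-6} + \frac{73}{-14}\right)\right)^{2} = \left(0 + \left(\left(-4\right) \left(- \frac{1}{6}\right) + 73 \left(- \frac{1}{14}\right)\right)\right)^{2} = \left(0 + \left(\frac{2}{3} - \frac{73}{14}\right)\right)^{2} = \left(0 - \frac{191}{42}\right)^{2} = \left(- \frac{191}{42}\right)^{2} = \frac{36481}{1764}$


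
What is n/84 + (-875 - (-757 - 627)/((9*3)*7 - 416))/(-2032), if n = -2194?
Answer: -248803115/9686544 ≈ -25.685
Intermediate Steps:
n/84 + (-875 - (-757 - 627)/((9*3)*7 - 416))/(-2032) = -2194/84 + (-875 - (-757 - 627)/((9*3)*7 - 416))/(-2032) = -2194*1/84 + (-875 - (-1384)/(27*7 - 416))*(-1/2032) = -1097/42 + (-875 - (-1384)/(189 - 416))*(-1/2032) = -1097/42 + (-875 - (-1384)/(-227))*(-1/2032) = -1097/42 + (-875 - (-1384)*(-1)/227)*(-1/2032) = -1097/42 + (-875 - 1*1384/227)*(-1/2032) = -1097/42 + (-875 - 1384/227)*(-1/2032) = -1097/42 - 200009/227*(-1/2032) = -1097/42 + 200009/461264 = -248803115/9686544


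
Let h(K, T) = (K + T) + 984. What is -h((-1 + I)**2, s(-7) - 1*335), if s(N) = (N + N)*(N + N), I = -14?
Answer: -1070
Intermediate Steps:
s(N) = 4*N**2 (s(N) = (2*N)*(2*N) = 4*N**2)
h(K, T) = 984 + K + T
-h((-1 + I)**2, s(-7) - 1*335) = -(984 + (-1 - 14)**2 + (4*(-7)**2 - 1*335)) = -(984 + (-15)**2 + (4*49 - 335)) = -(984 + 225 + (196 - 335)) = -(984 + 225 - 139) = -1*1070 = -1070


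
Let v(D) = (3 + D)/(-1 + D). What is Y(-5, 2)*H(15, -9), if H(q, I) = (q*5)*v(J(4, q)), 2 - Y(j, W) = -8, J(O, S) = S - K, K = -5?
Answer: 17250/19 ≈ 907.89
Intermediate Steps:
J(O, S) = 5 + S (J(O, S) = S - 1*(-5) = S + 5 = 5 + S)
Y(j, W) = 10 (Y(j, W) = 2 - 1*(-8) = 2 + 8 = 10)
v(D) = (3 + D)/(-1 + D)
H(q, I) = 5*q*(8 + q)/(4 + q) (H(q, I) = (q*5)*((3 + (5 + q))/(-1 + (5 + q))) = (5*q)*((8 + q)/(4 + q)) = 5*q*(8 + q)/(4 + q))
Y(-5, 2)*H(15, -9) = 10*(5*15*(8 + 15)/(4 + 15)) = 10*(5*15*23/19) = 10*(5*15*(1/19)*23) = 10*(1725/19) = 17250/19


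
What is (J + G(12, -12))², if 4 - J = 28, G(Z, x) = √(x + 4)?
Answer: 568 - 96*I*√2 ≈ 568.0 - 135.76*I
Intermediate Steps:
G(Z, x) = √(4 + x)
J = -24 (J = 4 - 1*28 = 4 - 28 = -24)
(J + G(12, -12))² = (-24 + √(4 - 12))² = (-24 + √(-8))² = (-24 + 2*I*√2)²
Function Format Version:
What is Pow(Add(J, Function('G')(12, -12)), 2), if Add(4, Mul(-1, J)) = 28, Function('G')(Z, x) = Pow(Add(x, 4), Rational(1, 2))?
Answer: Add(568, Mul(-96, I, Pow(2, Rational(1, 2)))) ≈ Add(568.00, Mul(-135.76, I))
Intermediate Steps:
Function('G')(Z, x) = Pow(Add(4, x), Rational(1, 2))
J = -24 (J = Add(4, Mul(-1, 28)) = Add(4, -28) = -24)
Pow(Add(J, Function('G')(12, -12)), 2) = Pow(Add(-24, Pow(Add(4, -12), Rational(1, 2))), 2) = Pow(Add(-24, Pow(-8, Rational(1, 2))), 2) = Pow(Add(-24, Mul(2, I, Pow(2, Rational(1, 2)))), 2)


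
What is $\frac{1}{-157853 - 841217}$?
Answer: $- \frac{1}{999070} \approx -1.0009 \cdot 10^{-6}$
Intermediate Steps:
$\frac{1}{-157853 - 841217} = \frac{1}{-999070} = - \frac{1}{999070}$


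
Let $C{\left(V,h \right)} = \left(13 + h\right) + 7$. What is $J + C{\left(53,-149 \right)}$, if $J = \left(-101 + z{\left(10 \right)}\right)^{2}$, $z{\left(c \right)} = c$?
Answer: $8152$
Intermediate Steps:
$C{\left(V,h \right)} = 20 + h$
$J = 8281$ ($J = \left(-101 + 10\right)^{2} = \left(-91\right)^{2} = 8281$)
$J + C{\left(53,-149 \right)} = 8281 + \left(20 - 149\right) = 8281 - 129 = 8152$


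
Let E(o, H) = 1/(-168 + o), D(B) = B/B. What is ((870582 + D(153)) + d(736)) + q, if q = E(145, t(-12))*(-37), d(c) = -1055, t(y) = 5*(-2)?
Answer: 19999181/23 ≈ 8.6953e+5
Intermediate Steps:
t(y) = -10
D(B) = 1
q = 37/23 (q = -37/(-168 + 145) = -37/(-23) = -1/23*(-37) = 37/23 ≈ 1.6087)
((870582 + D(153)) + d(736)) + q = ((870582 + 1) - 1055) + 37/23 = (870583 - 1055) + 37/23 = 869528 + 37/23 = 19999181/23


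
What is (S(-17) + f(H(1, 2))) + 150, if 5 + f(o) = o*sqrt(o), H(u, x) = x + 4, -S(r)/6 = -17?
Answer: 247 + 6*sqrt(6) ≈ 261.70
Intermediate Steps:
S(r) = 102 (S(r) = -6*(-17) = 102)
H(u, x) = 4 + x
f(o) = -5 + o**(3/2) (f(o) = -5 + o*sqrt(o) = -5 + o**(3/2))
(S(-17) + f(H(1, 2))) + 150 = (102 + (-5 + (4 + 2)**(3/2))) + 150 = (102 + (-5 + 6**(3/2))) + 150 = (102 + (-5 + 6*sqrt(6))) + 150 = (97 + 6*sqrt(6)) + 150 = 247 + 6*sqrt(6)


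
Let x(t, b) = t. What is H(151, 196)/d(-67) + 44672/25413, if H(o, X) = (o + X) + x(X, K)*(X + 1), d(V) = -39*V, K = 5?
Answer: 368931001/22134723 ≈ 16.668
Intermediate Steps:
H(o, X) = X + o + X*(1 + X) (H(o, X) = (o + X) + X*(X + 1) = (X + o) + X*(1 + X) = X + o + X*(1 + X))
H(151, 196)/d(-67) + 44672/25413 = (151 + 196**2 + 2*196)/((-39*(-67))) + 44672/25413 = (151 + 38416 + 392)/2613 + 44672*(1/25413) = 38959*(1/2613) + 44672/25413 = 38959/2613 + 44672/25413 = 368931001/22134723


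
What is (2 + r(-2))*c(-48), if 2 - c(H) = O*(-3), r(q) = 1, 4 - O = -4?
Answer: 78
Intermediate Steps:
O = 8 (O = 4 - 1*(-4) = 4 + 4 = 8)
c(H) = 26 (c(H) = 2 - 8*(-3) = 2 - 1*(-24) = 2 + 24 = 26)
(2 + r(-2))*c(-48) = (2 + 1)*26 = 3*26 = 78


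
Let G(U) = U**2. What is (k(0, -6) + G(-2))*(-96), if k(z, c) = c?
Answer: 192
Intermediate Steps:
(k(0, -6) + G(-2))*(-96) = (-6 + (-2)**2)*(-96) = (-6 + 4)*(-96) = -2*(-96) = 192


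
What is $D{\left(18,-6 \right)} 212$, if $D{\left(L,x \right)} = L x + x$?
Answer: $-24168$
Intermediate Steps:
$D{\left(L,x \right)} = x + L x$
$D{\left(18,-6 \right)} 212 = - 6 \left(1 + 18\right) 212 = \left(-6\right) 19 \cdot 212 = \left(-114\right) 212 = -24168$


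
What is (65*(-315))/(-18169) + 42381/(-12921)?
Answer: -168487638/78253883 ≈ -2.1531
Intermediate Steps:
(65*(-315))/(-18169) + 42381/(-12921) = -20475*(-1/18169) + 42381*(-1/12921) = 20475/18169 - 14127/4307 = -168487638/78253883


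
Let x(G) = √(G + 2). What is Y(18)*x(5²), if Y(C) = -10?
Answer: -30*√3 ≈ -51.962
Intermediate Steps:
x(G) = √(2 + G)
Y(18)*x(5²) = -10*√(2 + 5²) = -10*√(2 + 25) = -30*√3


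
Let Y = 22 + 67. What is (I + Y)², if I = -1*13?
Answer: 5776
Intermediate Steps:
I = -13
Y = 89
(I + Y)² = (-13 + 89)² = 76² = 5776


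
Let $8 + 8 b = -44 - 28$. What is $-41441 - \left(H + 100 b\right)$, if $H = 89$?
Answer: $-40530$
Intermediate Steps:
$b = -10$ ($b = -1 + \frac{-44 - 28}{8} = -1 + \frac{1}{8} \left(-72\right) = -1 - 9 = -10$)
$-41441 - \left(H + 100 b\right) = -41441 - \left(89 + 100 \left(-10\right)\right) = -41441 - \left(89 - 1000\right) = -41441 - -911 = -41441 + 911 = -40530$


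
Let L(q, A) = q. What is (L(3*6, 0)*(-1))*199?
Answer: -3582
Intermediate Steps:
(L(3*6, 0)*(-1))*199 = ((3*6)*(-1))*199 = (18*(-1))*199 = -18*199 = -3582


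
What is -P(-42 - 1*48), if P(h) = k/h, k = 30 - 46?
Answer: -8/45 ≈ -0.17778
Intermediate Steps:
k = -16
P(h) = -16/h
-P(-42 - 1*48) = -(-16)/(-42 - 1*48) = -(-16)/(-42 - 48) = -(-16)/(-90) = -(-16)*(-1)/90 = -1*8/45 = -8/45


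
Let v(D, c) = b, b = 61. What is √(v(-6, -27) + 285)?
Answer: √346 ≈ 18.601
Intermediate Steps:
v(D, c) = 61
√(v(-6, -27) + 285) = √(61 + 285) = √346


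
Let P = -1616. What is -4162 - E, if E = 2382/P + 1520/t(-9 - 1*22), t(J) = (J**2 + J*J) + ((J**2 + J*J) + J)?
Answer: -12819409325/3080904 ≈ -4160.9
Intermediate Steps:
t(J) = J + 4*J**2 (t(J) = (J**2 + J**2) + ((J**2 + J**2) + J) = 2*J**2 + (2*J**2 + J) = 2*J**2 + (J + 2*J**2) = J + 4*J**2)
E = -3313123/3080904 (E = 2382/(-1616) + 1520/(((-9 - 1*22)*(1 + 4*(-9 - 1*22)))) = 2382*(-1/1616) + 1520/(((-9 - 22)*(1 + 4*(-9 - 22)))) = -1191/808 + 1520/((-31*(1 + 4*(-31)))) = -1191/808 + 1520/((-31*(1 - 124))) = -1191/808 + 1520/((-31*(-123))) = -1191/808 + 1520/3813 = -3313123/3080904 ≈ -1.0754)
-4162 - E = -4162 - 1*(-3313123/3080904) = -4162 + 3313123/3080904 = -12819409325/3080904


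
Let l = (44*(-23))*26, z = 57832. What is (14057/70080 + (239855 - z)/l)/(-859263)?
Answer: 1548288007/198054209770560 ≈ 7.8175e-6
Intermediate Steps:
l = -26312 (l = -1012*26 = -26312)
(14057/70080 + (239855 - z)/l)/(-859263) = (14057/70080 + (239855 - 1*57832)/(-26312))/(-859263) = (14057*(1/70080) + (239855 - 57832)*(-1/26312))*(-1/859263) = (14057/70080 + 182023*(-1/26312))*(-1/859263) = (14057/70080 - 182023/26312)*(-1/859263) = -1548288007/230493120*(-1/859263) = 1548288007/198054209770560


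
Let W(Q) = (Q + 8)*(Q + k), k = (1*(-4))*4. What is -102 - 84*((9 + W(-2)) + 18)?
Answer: 6702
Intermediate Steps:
k = -16 (k = -4*4 = -16)
W(Q) = (-16 + Q)*(8 + Q) (W(Q) = (Q + 8)*(Q - 16) = (8 + Q)*(-16 + Q) = (-16 + Q)*(8 + Q))
-102 - 84*((9 + W(-2)) + 18) = -102 - 84*((9 + (-128 + (-2)**2 - 8*(-2))) + 18) = -102 - 84*((9 + (-128 + 4 + 16)) + 18) = -102 - 84*((9 - 108) + 18) = -102 - 84*(-99 + 18) = -102 - 84*(-81) = -102 + 6804 = 6702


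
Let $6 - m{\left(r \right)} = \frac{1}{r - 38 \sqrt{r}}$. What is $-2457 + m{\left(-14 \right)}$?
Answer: $\frac{- 93138 \sqrt{14} + 34313 i}{2 \left(- 7 i + 19 \sqrt{14}\right)} \approx -2451.0 - 0.0069656 i$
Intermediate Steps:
$m{\left(r \right)} = 6 - \frac{1}{r - 38 \sqrt{r}}$
$-2457 + m{\left(-14 \right)} = -2457 + \frac{1 - -84 + 228 \sqrt{-14}}{\left(-1\right) \left(-14\right) + 38 \sqrt{-14}} = -2457 + \frac{1 + 84 + 228 i \sqrt{14}}{14 + 38 i \sqrt{14}} = -2457 + \frac{85 + 228 i \sqrt{14}}{14 + 38 i \sqrt{14}}$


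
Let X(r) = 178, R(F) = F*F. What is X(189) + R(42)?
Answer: 1942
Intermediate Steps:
R(F) = F²
X(189) + R(42) = 178 + 42² = 178 + 1764 = 1942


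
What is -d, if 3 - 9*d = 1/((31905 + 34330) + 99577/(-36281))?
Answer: -7208881093/21626752122 ≈ -0.33333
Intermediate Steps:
d = 7208881093/21626752122 (d = 1/3 - 1/(9*((31905 + 34330) + 99577/(-36281))) = 1/3 - 1/(9*(66235 + 99577*(-1/36281))) = 1/3 - 1/(9*(66235 - 99577/36281)) = 1/3 - 1/(9*2402972458/36281) = 1/3 - 1/9*36281/2402972458 = 1/3 - 36281/21626752122 = 7208881093/21626752122 ≈ 0.33333)
-d = -1*7208881093/21626752122 = -7208881093/21626752122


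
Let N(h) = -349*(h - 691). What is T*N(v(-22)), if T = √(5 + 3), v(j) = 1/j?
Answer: 5305847*√2/11 ≈ 6.8215e+5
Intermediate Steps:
N(h) = 241159 - 349*h (N(h) = -349*(-691 + h) = 241159 - 349*h)
T = 2*√2 (T = √8 = 2*√2 ≈ 2.8284)
T*N(v(-22)) = (2*√2)*(241159 - 349/(-22)) = (2*√2)*(241159 - 349*(-1/22)) = (2*√2)*(241159 + 349/22) = (2*√2)*(5305847/22) = 5305847*√2/11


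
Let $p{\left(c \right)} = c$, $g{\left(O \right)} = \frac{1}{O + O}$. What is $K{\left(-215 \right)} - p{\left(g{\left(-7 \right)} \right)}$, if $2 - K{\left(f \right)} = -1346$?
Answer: $\frac{18873}{14} \approx 1348.1$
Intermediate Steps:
$g{\left(O \right)} = \frac{1}{2 O}$
$K{\left(f \right)} = 1348$ ($K{\left(f \right)} = 2 - -1346 = 2 + 1346 = 1348$)
$K{\left(-215 \right)} - p{\left(g{\left(-7 \right)} \right)} = 1348 - \frac{1}{2 \left(-7\right)} = 1348 - \frac{1}{2} \left(- \frac{1}{7}\right) = 1348 - - \frac{1}{14} = 1348 + \frac{1}{14} = \frac{18873}{14}$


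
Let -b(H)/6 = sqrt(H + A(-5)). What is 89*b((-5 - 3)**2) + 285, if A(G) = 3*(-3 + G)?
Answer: 285 - 1068*sqrt(10) ≈ -3092.3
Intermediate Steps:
A(G) = -9 + 3*G
b(H) = -6*sqrt(-24 + H) (b(H) = -6*sqrt(H + (-9 + 3*(-5))) = -6*sqrt(H + (-9 - 15)) = -6*sqrt(H - 24) = -6*sqrt(-24 + H))
89*b((-5 - 3)**2) + 285 = 89*(-6*sqrt(-24 + (-5 - 3)**2)) + 285 = 89*(-6*sqrt(-24 + (-8)**2)) + 285 = 89*(-6*sqrt(-24 + 64)) + 285 = 89*(-12*sqrt(10)) + 285 = -1068*sqrt(10) + 285 = 285 - 1068*sqrt(10)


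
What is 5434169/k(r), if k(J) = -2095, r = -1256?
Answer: -5434169/2095 ≈ -2593.9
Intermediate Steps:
5434169/k(r) = 5434169/(-2095) = 5434169*(-1/2095) = -5434169/2095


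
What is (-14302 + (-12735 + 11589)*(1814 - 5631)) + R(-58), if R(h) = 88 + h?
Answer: 4360010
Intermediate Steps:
(-14302 + (-12735 + 11589)*(1814 - 5631)) + R(-58) = (-14302 + (-12735 + 11589)*(1814 - 5631)) + (88 - 58) = (-14302 - 1146*(-3817)) + 30 = (-14302 + 4374282) + 30 = 4359980 + 30 = 4360010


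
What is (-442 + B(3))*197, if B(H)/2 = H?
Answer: -85892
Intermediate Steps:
B(H) = 2*H
(-442 + B(3))*197 = (-442 + 2*3)*197 = (-442 + 6)*197 = -436*197 = -85892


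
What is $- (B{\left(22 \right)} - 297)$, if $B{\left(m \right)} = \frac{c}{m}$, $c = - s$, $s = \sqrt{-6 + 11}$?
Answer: $297 + \frac{\sqrt{5}}{22} \approx 297.1$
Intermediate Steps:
$s = \sqrt{5} \approx 2.2361$
$c = - \sqrt{5} \approx -2.2361$
$B{\left(m \right)} = - \frac{\sqrt{5}}{m}$ ($B{\left(m \right)} = \frac{\left(-1\right) \sqrt{5}}{m} = - \frac{\sqrt{5}}{m}$)
$- (B{\left(22 \right)} - 297) = - (- \frac{\sqrt{5}}{22} - 297) = - (-297 - \frac{\sqrt{5}}{22}) = 297 + \frac{\sqrt{5}}{22}$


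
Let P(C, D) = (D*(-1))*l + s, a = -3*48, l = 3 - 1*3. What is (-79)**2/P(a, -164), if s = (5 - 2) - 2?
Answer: 6241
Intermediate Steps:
s = 1 (s = 3 - 2 = 1)
l = 0 (l = 3 - 3 = 0)
a = -144
P(C, D) = 1 (P(C, D) = (D*(-1))*0 + 1 = -D*0 + 1 = 0 + 1 = 1)
(-79)**2/P(a, -164) = (-79)**2/1 = 6241*1 = 6241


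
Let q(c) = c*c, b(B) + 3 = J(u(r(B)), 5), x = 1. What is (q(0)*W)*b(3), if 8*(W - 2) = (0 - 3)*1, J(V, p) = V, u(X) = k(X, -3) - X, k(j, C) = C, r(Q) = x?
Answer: 0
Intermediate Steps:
r(Q) = 1
u(X) = -3 - X
W = 13/8 (W = 2 + ((0 - 3)*1)/8 = 2 + (-3*1)/8 = 2 + (⅛)*(-3) = 2 - 3/8 = 13/8 ≈ 1.6250)
b(B) = -7 (b(B) = -3 + (-3 - 1*1) = -3 + (-3 - 1) = -3 - 4 = -7)
q(c) = c²
(q(0)*W)*b(3) = (0²*(13/8))*(-7) = (0*(13/8))*(-7) = 0*(-7) = 0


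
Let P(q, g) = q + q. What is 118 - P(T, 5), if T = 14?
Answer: 90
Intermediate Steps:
P(q, g) = 2*q
118 - P(T, 5) = 118 - 2*14 = 118 - 1*28 = 118 - 28 = 90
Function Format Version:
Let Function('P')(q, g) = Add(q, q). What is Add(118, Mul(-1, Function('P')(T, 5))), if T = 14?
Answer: 90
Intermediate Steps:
Function('P')(q, g) = Mul(2, q)
Add(118, Mul(-1, Function('P')(T, 5))) = Add(118, Mul(-1, Mul(2, 14))) = Add(118, Mul(-1, 28)) = Add(118, -28) = 90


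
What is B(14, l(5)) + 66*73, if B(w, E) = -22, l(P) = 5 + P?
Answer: 4796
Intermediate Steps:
B(14, l(5)) + 66*73 = -22 + 66*73 = -22 + 4818 = 4796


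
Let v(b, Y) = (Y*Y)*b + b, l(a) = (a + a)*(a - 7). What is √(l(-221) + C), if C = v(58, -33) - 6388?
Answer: 6*√4378 ≈ 397.00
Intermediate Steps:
l(a) = 2*a*(-7 + a) (l(a) = (2*a)*(-7 + a) = 2*a*(-7 + a))
v(b, Y) = b + b*Y² (v(b, Y) = Y²*b + b = b*Y² + b = b + b*Y²)
C = 56832 (C = 58*(1 + (-33)²) - 6388 = 58*(1 + 1089) - 6388 = 58*1090 - 6388 = 63220 - 6388 = 56832)
√(l(-221) + C) = √(2*(-221)*(-7 - 221) + 56832) = √(2*(-221)*(-228) + 56832) = √(100776 + 56832) = √157608 = 6*√4378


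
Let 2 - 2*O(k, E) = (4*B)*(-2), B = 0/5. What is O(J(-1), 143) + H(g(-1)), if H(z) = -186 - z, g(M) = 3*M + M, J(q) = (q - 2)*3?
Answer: -181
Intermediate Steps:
B = 0 (B = 0*(1/5) = 0)
J(q) = -6 + 3*q (J(q) = (-2 + q)*3 = -6 + 3*q)
O(k, E) = 1 (O(k, E) = 1 - 4*0*(-2)/2 = 1 - 0*(-2) = 1 - 1/2*0 = 1 + 0 = 1)
g(M) = 4*M
O(J(-1), 143) + H(g(-1)) = 1 + (-186 - 4*(-1)) = 1 + (-186 - 1*(-4)) = 1 + (-186 + 4) = 1 - 182 = -181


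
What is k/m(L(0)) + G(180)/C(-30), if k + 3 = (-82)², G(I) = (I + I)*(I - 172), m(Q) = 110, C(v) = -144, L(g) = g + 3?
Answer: 411/10 ≈ 41.100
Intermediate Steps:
L(g) = 3 + g
G(I) = 2*I*(-172 + I) (G(I) = (2*I)*(-172 + I) = 2*I*(-172 + I))
k = 6721 (k = -3 + (-82)² = -3 + 6724 = 6721)
k/m(L(0)) + G(180)/C(-30) = 6721/110 + (2*180*(-172 + 180))/(-144) = 6721*(1/110) + (2*180*8)*(-1/144) = 611/10 + 2880*(-1/144) = 611/10 - 20 = 411/10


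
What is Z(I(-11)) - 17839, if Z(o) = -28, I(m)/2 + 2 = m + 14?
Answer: -17867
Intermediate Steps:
I(m) = 24 + 2*m (I(m) = -4 + 2*(m + 14) = -4 + 2*(14 + m) = -4 + (28 + 2*m) = 24 + 2*m)
Z(I(-11)) - 17839 = -28 - 17839 = -17867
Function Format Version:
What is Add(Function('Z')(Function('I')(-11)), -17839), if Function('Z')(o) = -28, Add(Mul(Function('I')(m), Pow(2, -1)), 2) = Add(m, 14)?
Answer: -17867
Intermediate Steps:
Function('I')(m) = Add(24, Mul(2, m)) (Function('I')(m) = Add(-4, Mul(2, Add(m, 14))) = Add(-4, Mul(2, Add(14, m))) = Add(-4, Add(28, Mul(2, m))) = Add(24, Mul(2, m)))
Add(Function('Z')(Function('I')(-11)), -17839) = Add(-28, -17839) = -17867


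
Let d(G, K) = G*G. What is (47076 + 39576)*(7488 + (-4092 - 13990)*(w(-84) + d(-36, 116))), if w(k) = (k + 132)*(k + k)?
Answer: 10605031878528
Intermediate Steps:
d(G, K) = G**2
w(k) = 2*k*(132 + k) (w(k) = (132 + k)*(2*k) = 2*k*(132 + k))
(47076 + 39576)*(7488 + (-4092 - 13990)*(w(-84) + d(-36, 116))) = (47076 + 39576)*(7488 + (-4092 - 13990)*(2*(-84)*(132 - 84) + (-36)**2)) = 86652*(7488 - 18082*(2*(-84)*48 + 1296)) = 86652*(7488 - 18082*(-8064 + 1296)) = 86652*(7488 - 18082*(-6768)) = 86652*(7488 + 122378976) = 86652*122386464 = 10605031878528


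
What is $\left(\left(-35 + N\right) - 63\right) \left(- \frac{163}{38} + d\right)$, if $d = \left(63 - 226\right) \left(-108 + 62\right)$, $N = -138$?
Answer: $- \frac{33601798}{19} \approx -1.7685 \cdot 10^{6}$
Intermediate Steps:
$d = 7498$ ($d = \left(-163\right) \left(-46\right) = 7498$)
$\left(\left(-35 + N\right) - 63\right) \left(- \frac{163}{38} + d\right) = \left(\left(-35 - 138\right) - 63\right) \left(- \frac{163}{38} + 7498\right) = \left(-173 - 63\right) \left(\left(-163\right) \frac{1}{38} + 7498\right) = - 236 \left(- \frac{163}{38} + 7498\right) = \left(-236\right) \frac{284761}{38} = - \frac{33601798}{19}$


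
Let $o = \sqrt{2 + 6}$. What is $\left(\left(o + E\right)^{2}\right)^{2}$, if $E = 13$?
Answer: $36737 + 18408 \sqrt{2} \approx 62770.0$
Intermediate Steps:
$o = 2 \sqrt{2}$ ($o = \sqrt{8} = 2 \sqrt{2} \approx 2.8284$)
$\left(\left(o + E\right)^{2}\right)^{2} = \left(\left(2 \sqrt{2} + 13\right)^{2}\right)^{2} = \left(\left(13 + 2 \sqrt{2}\right)^{2}\right)^{2} = \left(13 + 2 \sqrt{2}\right)^{4}$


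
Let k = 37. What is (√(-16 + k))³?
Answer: 21*√21 ≈ 96.234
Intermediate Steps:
(√(-16 + k))³ = (√(-16 + 37))³ = (√21)³ = 21*√21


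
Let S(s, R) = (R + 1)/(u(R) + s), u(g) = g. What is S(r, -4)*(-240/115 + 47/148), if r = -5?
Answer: -6023/10212 ≈ -0.58980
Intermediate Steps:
S(s, R) = (1 + R)/(R + s) (S(s, R) = (R + 1)/(R + s) = (1 + R)/(R + s))
S(r, -4)*(-240/115 + 47/148) = ((1 - 4)/(-4 - 5))*(-240/115 + 47/148) = (-3/(-9))*(-240*1/115 + 47*(1/148)) = (-⅑*(-3))*(-48/23 + 47/148) = (⅓)*(-6023/3404) = -6023/10212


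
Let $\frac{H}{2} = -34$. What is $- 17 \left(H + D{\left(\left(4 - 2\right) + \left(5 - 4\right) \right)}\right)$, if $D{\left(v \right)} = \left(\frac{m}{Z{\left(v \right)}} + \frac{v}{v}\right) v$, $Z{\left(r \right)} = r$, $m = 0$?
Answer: $1105$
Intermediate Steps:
$H = -68$ ($H = 2 \left(-34\right) = -68$)
$D{\left(v \right)} = v$ ($D{\left(v \right)} = \left(\frac{0}{v} + \frac{v}{v}\right) v = \left(0 + 1\right) v = 1 v = v$)
$- 17 \left(H + D{\left(\left(4 - 2\right) + \left(5 - 4\right) \right)}\right) = - 17 \left(-68 + \left(\left(4 - 2\right) + \left(5 - 4\right)\right)\right) = - 17 \left(-68 + \left(2 + 1\right)\right) = - 17 \left(-68 + 3\right) = \left(-17\right) \left(-65\right) = 1105$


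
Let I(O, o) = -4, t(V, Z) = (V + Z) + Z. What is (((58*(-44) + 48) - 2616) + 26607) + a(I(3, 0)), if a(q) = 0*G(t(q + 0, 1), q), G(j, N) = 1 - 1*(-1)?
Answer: 21487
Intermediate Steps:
t(V, Z) = V + 2*Z
G(j, N) = 2 (G(j, N) = 1 + 1 = 2)
a(q) = 0 (a(q) = 0*2 = 0)
(((58*(-44) + 48) - 2616) + 26607) + a(I(3, 0)) = (((58*(-44) + 48) - 2616) + 26607) + 0 = (((-2552 + 48) - 2616) + 26607) + 0 = ((-2504 - 2616) + 26607) + 0 = (-5120 + 26607) + 0 = 21487 + 0 = 21487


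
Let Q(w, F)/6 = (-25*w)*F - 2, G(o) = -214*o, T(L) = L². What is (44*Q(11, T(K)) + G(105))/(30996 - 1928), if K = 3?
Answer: -338199/14534 ≈ -23.270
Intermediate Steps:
Q(w, F) = -12 - 150*F*w (Q(w, F) = 6*((-25*w)*F - 2) = 6*(-25*F*w - 2) = 6*(-2 - 25*F*w) = -12 - 150*F*w)
(44*Q(11, T(K)) + G(105))/(30996 - 1928) = (44*(-12 - 150*3²*11) - 214*105)/(30996 - 1928) = (44*(-12 - 150*9*11) - 22470)/29068 = (44*(-12 - 14850) - 22470)*(1/29068) = (44*(-14862) - 22470)*(1/29068) = (-653928 - 22470)*(1/29068) = -676398*1/29068 = -338199/14534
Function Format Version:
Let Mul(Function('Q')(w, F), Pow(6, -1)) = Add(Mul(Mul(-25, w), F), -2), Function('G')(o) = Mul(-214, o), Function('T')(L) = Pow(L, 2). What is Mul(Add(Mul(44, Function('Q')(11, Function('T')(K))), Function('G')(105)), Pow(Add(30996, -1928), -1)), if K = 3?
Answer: Rational(-338199, 14534) ≈ -23.270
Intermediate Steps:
Function('Q')(w, F) = Add(-12, Mul(-150, F, w)) (Function('Q')(w, F) = Mul(6, Add(Mul(Mul(-25, w), F), -2)) = Mul(6, Add(Mul(-25, F, w), -2)) = Mul(6, Add(-2, Mul(-25, F, w))) = Add(-12, Mul(-150, F, w)))
Mul(Add(Mul(44, Function('Q')(11, Function('T')(K))), Function('G')(105)), Pow(Add(30996, -1928), -1)) = Mul(Add(Mul(44, Add(-12, Mul(-150, Pow(3, 2), 11))), Mul(-214, 105)), Pow(Add(30996, -1928), -1)) = Mul(Add(Mul(44, Add(-12, Mul(-150, 9, 11))), -22470), Pow(29068, -1)) = Mul(Add(Mul(44, Add(-12, -14850)), -22470), Rational(1, 29068)) = Mul(Add(Mul(44, -14862), -22470), Rational(1, 29068)) = Mul(Add(-653928, -22470), Rational(1, 29068)) = Mul(-676398, Rational(1, 29068)) = Rational(-338199, 14534)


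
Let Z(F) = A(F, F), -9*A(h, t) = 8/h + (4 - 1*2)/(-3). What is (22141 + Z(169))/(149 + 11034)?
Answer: 101029697/51028029 ≈ 1.9799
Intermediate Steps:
A(h, t) = 2/27 - 8/(9*h) (A(h, t) = -(8/h + (4 - 1*2)/(-3))/9 = -(8/h + (4 - 2)*(-⅓))/9 = -(8/h + 2*(-⅓))/9 = -(8/h - ⅔)/9 = -(-⅔ + 8/h)/9 = 2/27 - 8/(9*h))
Z(F) = 2*(-12 + F)/(27*F)
(22141 + Z(169))/(149 + 11034) = (22141 + (2/27)*(-12 + 169)/169)/(149 + 11034) = (22141 + (2/27)*(1/169)*157)/11183 = (22141 + 314/4563)*(1/11183) = (101029697/4563)*(1/11183) = 101029697/51028029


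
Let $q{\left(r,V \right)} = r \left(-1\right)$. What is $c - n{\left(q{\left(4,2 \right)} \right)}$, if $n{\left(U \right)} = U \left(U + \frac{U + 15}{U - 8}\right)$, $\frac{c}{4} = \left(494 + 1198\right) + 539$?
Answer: $\frac{26713}{3} \approx 8904.3$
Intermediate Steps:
$q{\left(r,V \right)} = - r$
$c = 8924$ ($c = 4 \left(\left(494 + 1198\right) + 539\right) = 4 \left(1692 + 539\right) = 4 \cdot 2231 = 8924$)
$n{\left(U \right)} = U \left(U + \frac{15 + U}{-8 + U}\right)$
$c - n{\left(q{\left(4,2 \right)} \right)} = 8924 - \frac{\left(-1\right) 4 \left(15 + \left(\left(-1\right) 4\right)^{2} - 7 \left(\left(-1\right) 4\right)\right)}{-8 - 4} = 8924 - - \frac{4 \left(15 + \left(-4\right)^{2} - -28\right)}{-8 - 4} = 8924 - - \frac{4 \left(15 + 16 + 28\right)}{-12} = 8924 - \left(-4\right) \left(- \frac{1}{12}\right) 59 = 8924 - \frac{59}{3} = \frac{26713}{3}$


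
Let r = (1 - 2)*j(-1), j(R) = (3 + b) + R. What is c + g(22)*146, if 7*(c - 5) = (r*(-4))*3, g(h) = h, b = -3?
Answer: 22507/7 ≈ 3215.3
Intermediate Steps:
j(R) = R (j(R) = (3 - 3) + R = 0 + R = R)
r = 1 (r = (1 - 2)*(-1) = -1*(-1) = 1)
c = 23/7 (c = 5 + ((1*(-4))*3)/7 = 5 + (-4*3)/7 = 5 + (⅐)*(-12) = 5 - 12/7 = 23/7 ≈ 3.2857)
c + g(22)*146 = 23/7 + 22*146 = 23/7 + 3212 = 22507/7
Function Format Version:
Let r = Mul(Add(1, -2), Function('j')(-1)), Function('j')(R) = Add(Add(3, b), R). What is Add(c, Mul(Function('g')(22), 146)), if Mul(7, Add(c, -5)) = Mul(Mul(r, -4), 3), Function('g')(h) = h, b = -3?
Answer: Rational(22507, 7) ≈ 3215.3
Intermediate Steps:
Function('j')(R) = R (Function('j')(R) = Add(Add(3, -3), R) = Add(0, R) = R)
r = 1 (r = Mul(Add(1, -2), -1) = Mul(-1, -1) = 1)
c = Rational(23, 7) (c = Add(5, Mul(Rational(1, 7), Mul(Mul(1, -4), 3))) = Add(5, Mul(Rational(1, 7), Mul(-4, 3))) = Add(5, Mul(Rational(1, 7), -12)) = Add(5, Rational(-12, 7)) = Rational(23, 7) ≈ 3.2857)
Add(c, Mul(Function('g')(22), 146)) = Add(Rational(23, 7), Mul(22, 146)) = Add(Rational(23, 7), 3212) = Rational(22507, 7)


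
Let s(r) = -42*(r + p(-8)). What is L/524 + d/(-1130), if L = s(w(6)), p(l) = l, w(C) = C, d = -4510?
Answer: 61454/14803 ≈ 4.1515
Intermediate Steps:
s(r) = 336 - 42*r (s(r) = -42*(r - 8) = -42*(-8 + r) = 336 - 42*r)
L = 84 (L = 336 - 42*6 = 336 - 252 = 84)
L/524 + d/(-1130) = 84/524 - 4510/(-1130) = 84*(1/524) - 4510*(-1/1130) = 21/131 + 451/113 = 61454/14803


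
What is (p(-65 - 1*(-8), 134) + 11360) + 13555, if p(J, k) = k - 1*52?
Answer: 24997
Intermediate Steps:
p(J, k) = -52 + k (p(J, k) = k - 52 = -52 + k)
(p(-65 - 1*(-8), 134) + 11360) + 13555 = ((-52 + 134) + 11360) + 13555 = (82 + 11360) + 13555 = 11442 + 13555 = 24997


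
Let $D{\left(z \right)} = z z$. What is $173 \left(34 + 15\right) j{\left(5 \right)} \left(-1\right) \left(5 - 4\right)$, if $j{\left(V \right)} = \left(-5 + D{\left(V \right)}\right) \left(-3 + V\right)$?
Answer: $-339080$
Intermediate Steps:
$D{\left(z \right)} = z^{2}$
$j{\left(V \right)} = \left(-5 + V^{2}\right) \left(-3 + V\right)$
$173 \left(34 + 15\right) j{\left(5 \right)} \left(-1\right) \left(5 - 4\right) = 173 \left(34 + 15\right) \left(15 + 5^{3} - 25 - 3 \cdot 5^{2}\right) \left(-1\right) \left(5 - 4\right) = 173 \cdot 49 \left(15 + 125 - 25 - 75\right) \left(-1\right) 1 = 8477 \left(15 + 125 - 25 - 75\right) \left(-1\right) 1 = 8477 \cdot 40 \left(-1\right) 1 = 8477 \left(\left(-40\right) 1\right) = 8477 \left(-40\right) = -339080$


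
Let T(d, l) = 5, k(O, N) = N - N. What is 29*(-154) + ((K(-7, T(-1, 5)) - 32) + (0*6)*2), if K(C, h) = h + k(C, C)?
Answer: -4493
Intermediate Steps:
k(O, N) = 0
K(C, h) = h (K(C, h) = h + 0 = h)
29*(-154) + ((K(-7, T(-1, 5)) - 32) + (0*6)*2) = 29*(-154) + ((5 - 32) + (0*6)*2) = -4466 + (-27 + 0*2) = -4466 + (-27 + 0) = -4466 - 27 = -4493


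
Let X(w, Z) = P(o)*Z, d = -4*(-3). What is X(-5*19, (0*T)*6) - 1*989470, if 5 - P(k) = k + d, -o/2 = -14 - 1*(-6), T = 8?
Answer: -989470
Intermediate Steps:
o = 16 (o = -2*(-14 - 1*(-6)) = -2*(-14 + 6) = -2*(-8) = 16)
d = 12
P(k) = -7 - k (P(k) = 5 - (k + 12) = 5 - (12 + k) = 5 + (-12 - k) = -7 - k)
X(w, Z) = -23*Z (X(w, Z) = (-7 - 1*16)*Z = (-7 - 16)*Z = -23*Z)
X(-5*19, (0*T)*6) - 1*989470 = -23*0*8*6 - 1*989470 = -0*6 - 989470 = -23*0 - 989470 = 0 - 989470 = -989470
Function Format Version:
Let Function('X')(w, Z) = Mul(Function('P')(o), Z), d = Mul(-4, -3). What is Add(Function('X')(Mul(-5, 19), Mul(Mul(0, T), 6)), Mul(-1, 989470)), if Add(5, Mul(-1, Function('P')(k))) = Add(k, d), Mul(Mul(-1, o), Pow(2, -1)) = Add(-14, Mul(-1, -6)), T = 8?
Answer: -989470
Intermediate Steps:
o = 16 (o = Mul(-2, Add(-14, Mul(-1, -6))) = Mul(-2, Add(-14, 6)) = Mul(-2, -8) = 16)
d = 12
Function('P')(k) = Add(-7, Mul(-1, k)) (Function('P')(k) = Add(5, Mul(-1, Add(k, 12))) = Add(5, Mul(-1, Add(12, k))) = Add(5, Add(-12, Mul(-1, k))) = Add(-7, Mul(-1, k)))
Function('X')(w, Z) = Mul(-23, Z) (Function('X')(w, Z) = Mul(Add(-7, Mul(-1, 16)), Z) = Mul(Add(-7, -16), Z) = Mul(-23, Z))
Add(Function('X')(Mul(-5, 19), Mul(Mul(0, T), 6)), Mul(-1, 989470)) = Add(Mul(-23, Mul(Mul(0, 8), 6)), Mul(-1, 989470)) = Add(Mul(-23, Mul(0, 6)), -989470) = Add(Mul(-23, 0), -989470) = Add(0, -989470) = -989470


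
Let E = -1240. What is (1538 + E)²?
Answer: 88804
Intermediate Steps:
(1538 + E)² = (1538 - 1240)² = 298² = 88804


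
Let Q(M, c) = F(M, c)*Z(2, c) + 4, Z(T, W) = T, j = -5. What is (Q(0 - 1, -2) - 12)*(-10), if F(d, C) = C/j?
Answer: 72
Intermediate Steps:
F(d, C) = -C/5 (F(d, C) = C/(-5) = C*(-⅕) = -C/5)
Q(M, c) = 4 - 2*c/5 (Q(M, c) = -c/5*2 + 4 = -2*c/5 + 4 = 4 - 2*c/5)
(Q(0 - 1, -2) - 12)*(-10) = ((4 - ⅖*(-2)) - 12)*(-10) = ((4 + ⅘) - 12)*(-10) = (24/5 - 12)*(-10) = -36/5*(-10) = 72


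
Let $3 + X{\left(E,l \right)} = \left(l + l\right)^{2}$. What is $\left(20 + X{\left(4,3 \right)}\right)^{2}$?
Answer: $2809$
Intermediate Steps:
$X{\left(E,l \right)} = -3 + 4 l^{2}$ ($X{\left(E,l \right)} = -3 + \left(l + l\right)^{2} = -3 + \left(2 l\right)^{2} = -3 + 4 l^{2}$)
$\left(20 + X{\left(4,3 \right)}\right)^{2} = \left(20 - \left(3 - 4 \cdot 3^{2}\right)\right)^{2} = \left(20 + \left(-3 + 4 \cdot 9\right)\right)^{2} = \left(20 + \left(-3 + 36\right)\right)^{2} = \left(20 + 33\right)^{2} = 53^{2} = 2809$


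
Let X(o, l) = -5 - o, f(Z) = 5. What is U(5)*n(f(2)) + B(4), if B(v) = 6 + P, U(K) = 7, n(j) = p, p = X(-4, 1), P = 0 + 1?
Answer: 0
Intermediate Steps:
P = 1
p = -1 (p = -5 - 1*(-4) = -5 + 4 = -1)
n(j) = -1
B(v) = 7 (B(v) = 6 + 1 = 7)
U(5)*n(f(2)) + B(4) = 7*(-1) + 7 = -7 + 7 = 0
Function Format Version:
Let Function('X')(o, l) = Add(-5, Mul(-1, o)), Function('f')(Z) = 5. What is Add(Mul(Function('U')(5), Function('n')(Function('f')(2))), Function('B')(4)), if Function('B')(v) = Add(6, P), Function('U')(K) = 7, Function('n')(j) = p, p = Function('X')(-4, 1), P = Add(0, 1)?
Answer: 0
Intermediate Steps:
P = 1
p = -1 (p = Add(-5, Mul(-1, -4)) = Add(-5, 4) = -1)
Function('n')(j) = -1
Function('B')(v) = 7 (Function('B')(v) = Add(6, 1) = 7)
Add(Mul(Function('U')(5), Function('n')(Function('f')(2))), Function('B')(4)) = Add(Mul(7, -1), 7) = Add(-7, 7) = 0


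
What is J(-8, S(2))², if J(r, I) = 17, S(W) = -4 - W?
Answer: 289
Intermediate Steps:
J(-8, S(2))² = 17² = 289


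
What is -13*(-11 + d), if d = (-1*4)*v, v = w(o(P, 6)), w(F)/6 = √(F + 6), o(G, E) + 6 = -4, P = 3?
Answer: 143 + 624*I ≈ 143.0 + 624.0*I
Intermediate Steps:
o(G, E) = -10 (o(G, E) = -6 - 4 = -10)
w(F) = 6*√(6 + F) (w(F) = 6*√(F + 6) = 6*√(6 + F))
v = 12*I (v = 6*√(6 - 10) = 6*√(-4) = 6*(2*I) = 12*I ≈ 12.0*I)
d = -48*I (d = (-1*4)*(12*I) = -48*I ≈ -48.0*I)
-13*(-11 + d) = -13*(-11 - 48*I) = 143 + 624*I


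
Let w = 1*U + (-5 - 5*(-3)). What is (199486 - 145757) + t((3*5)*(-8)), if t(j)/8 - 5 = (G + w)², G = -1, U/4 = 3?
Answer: 57297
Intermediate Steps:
U = 12 (U = 4*3 = 12)
w = 22 (w = 1*12 + (-5 - 5*(-3)) = 12 + (-5 + 15) = 12 + 10 = 22)
t(j) = 3568 (t(j) = 40 + 8*(-1 + 22)² = 40 + 8*21² = 40 + 8*441 = 40 + 3528 = 3568)
(199486 - 145757) + t((3*5)*(-8)) = (199486 - 145757) + 3568 = 53729 + 3568 = 57297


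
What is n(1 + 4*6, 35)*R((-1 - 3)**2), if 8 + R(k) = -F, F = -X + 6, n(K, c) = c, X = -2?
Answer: -560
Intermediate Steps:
F = 8 (F = -1*(-2) + 6 = 2 + 6 = 8)
R(k) = -16 (R(k) = -8 - 1*8 = -8 - 8 = -16)
n(1 + 4*6, 35)*R((-1 - 3)**2) = 35*(-16) = -560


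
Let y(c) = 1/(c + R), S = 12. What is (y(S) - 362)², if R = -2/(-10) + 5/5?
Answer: 570588769/4356 ≈ 1.3099e+5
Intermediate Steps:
R = 6/5 (R = -2*(-⅒) + 5*(⅕) = ⅕ + 1 = 6/5 ≈ 1.2000)
y(c) = 1/(6/5 + c) (y(c) = 1/(c + 6/5) = 1/(6/5 + c))
(y(S) - 362)² = (5/(6 + 5*12) - 362)² = (5/(6 + 60) - 362)² = (5/66 - 362)² = (-23887/66)² = 570588769/4356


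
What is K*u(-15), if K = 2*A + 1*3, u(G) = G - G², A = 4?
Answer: -2640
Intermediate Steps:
K = 11 (K = 2*4 + 1*3 = 8 + 3 = 11)
K*u(-15) = 11*(-15*(1 - 1*(-15))) = 11*(-15*(1 + 15)) = 11*(-15*16) = 11*(-240) = -2640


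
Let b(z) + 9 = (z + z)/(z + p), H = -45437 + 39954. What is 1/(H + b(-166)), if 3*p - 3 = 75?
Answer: -35/192137 ≈ -0.00018216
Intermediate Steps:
p = 26 (p = 1 + (1/3)*75 = 1 + 25 = 26)
H = -5483
b(z) = -9 + 2*z/(26 + z) (b(z) = -9 + (z + z)/(z + 26) = -9 + (2*z)/(26 + z) = -9 + 2*z/(26 + z))
1/(H + b(-166)) = 1/(-5483 + (-234 - 7*(-166))/(26 - 166)) = 1/(-5483 + (-234 + 1162)/(-140)) = 1/(-5483 - 1/140*928) = 1/(-5483 - 232/35) = 1/(-192137/35) = -35/192137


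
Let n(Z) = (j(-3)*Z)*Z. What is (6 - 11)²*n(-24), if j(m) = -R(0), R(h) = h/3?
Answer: 0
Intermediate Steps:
R(h) = h/3 (R(h) = h*(⅓) = h/3)
j(m) = 0 (j(m) = -0/3 = -1*0 = 0)
n(Z) = 0 (n(Z) = (0*Z)*Z = 0*Z = 0)
(6 - 11)²*n(-24) = (6 - 11)²*0 = (-5)²*0 = 25*0 = 0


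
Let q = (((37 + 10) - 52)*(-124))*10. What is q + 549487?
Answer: 555687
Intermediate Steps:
q = 6200 (q = ((47 - 52)*(-124))*10 = -5*(-124)*10 = 620*10 = 6200)
q + 549487 = 6200 + 549487 = 555687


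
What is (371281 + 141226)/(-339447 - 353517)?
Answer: -512507/692964 ≈ -0.73959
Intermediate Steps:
(371281 + 141226)/(-339447 - 353517) = 512507/(-692964) = 512507*(-1/692964) = -512507/692964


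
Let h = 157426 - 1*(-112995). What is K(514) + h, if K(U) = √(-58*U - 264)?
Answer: 270421 + 2*I*√7519 ≈ 2.7042e+5 + 173.42*I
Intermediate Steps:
K(U) = √(-264 - 58*U)
h = 270421 (h = 157426 + 112995 = 270421)
K(514) + h = √(-264 - 58*514) + 270421 = √(-264 - 29812) + 270421 = √(-30076) + 270421 = 2*I*√7519 + 270421 = 270421 + 2*I*√7519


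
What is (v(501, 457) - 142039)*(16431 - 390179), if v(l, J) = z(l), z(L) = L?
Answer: 52899544424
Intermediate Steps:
v(l, J) = l
(v(501, 457) - 142039)*(16431 - 390179) = (501 - 142039)*(16431 - 390179) = -141538*(-373748) = 52899544424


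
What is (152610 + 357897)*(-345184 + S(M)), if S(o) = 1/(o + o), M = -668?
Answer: -235428381823275/1336 ≈ -1.7622e+11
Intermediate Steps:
S(o) = 1/(2*o)
(152610 + 357897)*(-345184 + S(M)) = (152610 + 357897)*(-345184 + (½)/(-668)) = 510507*(-345184 + (½)*(-1/668)) = 510507*(-345184 - 1/1336) = 510507*(-461165825/1336) = -235428381823275/1336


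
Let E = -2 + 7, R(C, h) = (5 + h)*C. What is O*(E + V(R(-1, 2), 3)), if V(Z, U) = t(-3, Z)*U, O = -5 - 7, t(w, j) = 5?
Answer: -240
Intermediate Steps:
R(C, h) = C*(5 + h)
O = -12
V(Z, U) = 5*U
E = 5
O*(E + V(R(-1, 2), 3)) = -12*(5 + 5*3) = -12*(5 + 15) = -12*20 = -240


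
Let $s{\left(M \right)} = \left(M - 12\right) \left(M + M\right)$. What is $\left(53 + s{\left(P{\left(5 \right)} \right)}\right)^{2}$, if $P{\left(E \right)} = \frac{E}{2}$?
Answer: $\frac{121}{4} \approx 30.25$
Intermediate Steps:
$P{\left(E \right)} = \frac{E}{2}$ ($P{\left(E \right)} = E \frac{1}{2} = \frac{E}{2}$)
$s{\left(M \right)} = 2 M \left(-12 + M\right)$ ($s{\left(M \right)} = \left(-12 + M\right) 2 M = 2 M \left(-12 + M\right)$)
$\left(53 + s{\left(P{\left(5 \right)} \right)}\right)^{2} = \left(53 + 2 \cdot \frac{1}{2} \cdot 5 \left(-12 + \frac{1}{2} \cdot 5\right)\right)^{2} = \left(53 + 2 \cdot \frac{5}{2} \left(-12 + \frac{5}{2}\right)\right)^{2} = \left(53 + 2 \cdot \frac{5}{2} \left(- \frac{19}{2}\right)\right)^{2} = \left(53 - \frac{95}{2}\right)^{2} = \left(\frac{11}{2}\right)^{2} = \frac{121}{4}$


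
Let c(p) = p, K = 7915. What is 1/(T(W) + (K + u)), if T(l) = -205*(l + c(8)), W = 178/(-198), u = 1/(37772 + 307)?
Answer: 418869/2705597581 ≈ 0.00015482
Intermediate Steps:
u = 1/38079 ≈ 2.6261e-5
W = -89/99 (W = 178*(-1/198) = -89/99 ≈ -0.89899)
T(l) = -1640 - 205*l (T(l) = -205*(l + 8) = -205*(8 + l) = -1640 - 205*l)
1/(T(W) + (K + u)) = 1/((-1640 - 205*(-89/99)) + (7915 + 1/38079)) = 1/((-1640 + 18245/99) + 301395286/38079) = 1/(-144115/99 + 301395286/38079) = 1/(2705597581/418869) = 418869/2705597581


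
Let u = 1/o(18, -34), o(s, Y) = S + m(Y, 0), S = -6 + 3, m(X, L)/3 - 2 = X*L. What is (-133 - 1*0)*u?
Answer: -133/3 ≈ -44.333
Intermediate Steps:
m(X, L) = 6 + 3*L*X (m(X, L) = 6 + 3*(X*L) = 6 + 3*(L*X) = 6 + 3*L*X)
S = -3
o(s, Y) = 3 (o(s, Y) = -3 + (6 + 3*0*Y) = -3 + (6 + 0) = -3 + 6 = 3)
u = ⅓ (u = 1/3 = ⅓ ≈ 0.33333)
(-133 - 1*0)*u = (-133 - 1*0)*(⅓) = (-133 + 0)*(⅓) = -133*⅓ = -133/3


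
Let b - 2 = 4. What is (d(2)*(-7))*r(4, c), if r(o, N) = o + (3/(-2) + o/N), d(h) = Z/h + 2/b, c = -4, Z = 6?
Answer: -35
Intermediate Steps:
b = 6 (b = 2 + 4 = 6)
d(h) = 1/3 + 6/h (d(h) = 6/h + 2/6 = 6/h + 2*(1/6) = 6/h + 1/3 = 1/3 + 6/h)
r(o, N) = -3/2 + o + o/N (r(o, N) = o + (3*(-1/2) + o/N) = o + (-3/2 + o/N) = -3/2 + o + o/N)
(d(2)*(-7))*r(4, c) = (((1/3)*(18 + 2)/2)*(-7))*(-3/2 + 4 + 4/(-4)) = (((1/3)*(1/2)*20)*(-7))*(-3/2 + 4 + 4*(-1/4)) = ((10/3)*(-7))*(-3/2 + 4 - 1) = -70/3*3/2 = -35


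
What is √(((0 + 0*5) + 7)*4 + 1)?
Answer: √29 ≈ 5.3852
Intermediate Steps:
√(((0 + 0*5) + 7)*4 + 1) = √(((0 + 0) + 7)*4 + 1) = √((0 + 7)*4 + 1) = √(7*4 + 1) = √(28 + 1) = √29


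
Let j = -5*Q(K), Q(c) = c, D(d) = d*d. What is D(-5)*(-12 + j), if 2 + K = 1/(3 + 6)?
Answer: -575/9 ≈ -63.889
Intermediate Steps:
D(d) = d²
K = -17/9 (K = -2 + 1/(3 + 6) = -2 + 1/9 = -2 + ⅑ = -17/9 ≈ -1.8889)
j = 85/9 (j = -5*(-17/9) = 85/9 ≈ 9.4444)
D(-5)*(-12 + j) = (-5)²*(-12 + 85/9) = 25*(-23/9) = -575/9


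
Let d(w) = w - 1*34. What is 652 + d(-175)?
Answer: 443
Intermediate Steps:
d(w) = -34 + w (d(w) = w - 34 = -34 + w)
652 + d(-175) = 652 + (-34 - 175) = 652 - 209 = 443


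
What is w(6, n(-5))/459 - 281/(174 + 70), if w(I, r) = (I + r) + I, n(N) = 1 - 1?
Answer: -42017/37332 ≈ -1.1255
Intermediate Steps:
n(N) = 0
w(I, r) = r + 2*I
w(6, n(-5))/459 - 281/(174 + 70) = (0 + 2*6)/459 - 281/(174 + 70) = (0 + 12)*(1/459) - 281/244 = 12*(1/459) - 281*1/244 = 4/153 - 281/244 = -42017/37332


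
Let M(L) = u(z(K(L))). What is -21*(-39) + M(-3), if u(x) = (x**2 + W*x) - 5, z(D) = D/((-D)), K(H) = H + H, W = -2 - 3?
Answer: 820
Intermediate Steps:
W = -5
K(H) = 2*H
z(D) = -1 (z(D) = D*(-1/D) = -1)
u(x) = -5 + x**2 - 5*x (u(x) = (x**2 - 5*x) - 5 = -5 + x**2 - 5*x)
M(L) = 1 (M(L) = -5 + (-1)**2 - 5*(-1) = -5 + 1 + 5 = 1)
-21*(-39) + M(-3) = -21*(-39) + 1 = 819 + 1 = 820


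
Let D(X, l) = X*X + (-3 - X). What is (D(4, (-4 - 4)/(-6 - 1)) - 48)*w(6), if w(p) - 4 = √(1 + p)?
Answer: -156 - 39*√7 ≈ -259.18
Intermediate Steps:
w(p) = 4 + √(1 + p)
D(X, l) = -3 + X² - X (D(X, l) = X² + (-3 - X) = -3 + X² - X)
(D(4, (-4 - 4)/(-6 - 1)) - 48)*w(6) = ((-3 + 4² - 1*4) - 48)*(4 + √(1 + 6)) = ((-3 + 16 - 4) - 48)*(4 + √7) = (9 - 48)*(4 + √7) = -39*(4 + √7) = -156 - 39*√7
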